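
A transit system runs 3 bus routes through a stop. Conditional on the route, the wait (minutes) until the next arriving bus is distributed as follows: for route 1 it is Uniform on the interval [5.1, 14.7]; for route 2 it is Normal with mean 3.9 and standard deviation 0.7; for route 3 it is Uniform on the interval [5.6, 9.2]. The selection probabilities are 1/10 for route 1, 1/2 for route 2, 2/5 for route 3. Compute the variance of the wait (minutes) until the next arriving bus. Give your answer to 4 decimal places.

5.9450

Per component, 1: μ=9.9, E[X²]=105.69; 2: μ=3.9, E[X²]=15.7; 3: μ=7.4, E[X²]=55.84.
E[X] = 0.1·9.9 + 0.5·3.9 + 0.4·7.4 = 5.9.
E[X²] = 0.1·105.69 + 0.5·15.7 + 0.4·55.84 = 40.755.
Var(X) = E[X²] − (E[X])² = 40.755 − 34.81 = 5.945.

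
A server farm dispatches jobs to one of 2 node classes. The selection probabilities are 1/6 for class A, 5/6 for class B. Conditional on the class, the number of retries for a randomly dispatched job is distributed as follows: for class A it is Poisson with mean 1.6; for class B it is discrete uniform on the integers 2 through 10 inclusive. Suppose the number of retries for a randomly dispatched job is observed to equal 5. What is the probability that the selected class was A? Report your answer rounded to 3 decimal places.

Likelihoods P(X=5 | ·): A: 0.017642; B: 0.111111.
Posterior ∝ prior × likelihood. Numerator for A: 0.166667·0.017642 = 0.00294033.
Normalizing constant: 0.166667·0.017642 + 0.833333·0.111111 = 0.0955329.
P(A | observation) = 0.00294033 / 0.0955329 = 0.0307782.

0.031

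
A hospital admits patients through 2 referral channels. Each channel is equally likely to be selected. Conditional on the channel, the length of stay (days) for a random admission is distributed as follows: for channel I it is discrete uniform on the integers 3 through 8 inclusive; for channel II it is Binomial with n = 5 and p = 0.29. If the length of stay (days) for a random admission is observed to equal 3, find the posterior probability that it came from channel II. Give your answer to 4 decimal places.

0.4245

Likelihoods P(X=3 | ·): I: 0.166667; II: 0.122945.
Posterior ∝ prior × likelihood. Numerator for II: 0.5·0.122945 = 0.0614725.
Normalizing constant: 0.5·0.166667 + 0.5·0.122945 = 0.144806.
P(II | observation) = 0.0614725 / 0.144806 = 0.424517.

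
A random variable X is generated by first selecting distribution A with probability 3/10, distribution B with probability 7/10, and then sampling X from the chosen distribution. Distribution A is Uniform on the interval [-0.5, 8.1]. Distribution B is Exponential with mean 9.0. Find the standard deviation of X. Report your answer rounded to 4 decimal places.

Per component, A: μ=3.8, E[X²]=20.6033; B: μ=9, E[X²]=162.
E[X] = 0.3·3.8 + 0.7·9 = 7.44.
E[X²] = 0.3·20.6033 + 0.7·162 = 119.581.
Var(X) = E[X²] − (E[X])² = 119.581 − 55.3536 = 64.2274.
SD(X) = √64.2274 = 8.0142.

8.0142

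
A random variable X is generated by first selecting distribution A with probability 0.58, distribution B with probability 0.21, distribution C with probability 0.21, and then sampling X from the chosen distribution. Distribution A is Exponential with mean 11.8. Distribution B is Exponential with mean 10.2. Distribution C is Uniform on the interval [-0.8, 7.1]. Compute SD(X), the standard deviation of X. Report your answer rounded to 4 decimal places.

10.7386

Per component, A: μ=11.8, E[X²]=278.48; B: μ=10.2, E[X²]=208.08; C: μ=3.15, E[X²]=15.1233.
E[X] = 0.58·11.8 + 0.21·10.2 + 0.21·3.15 = 9.6475.
E[X²] = 0.58·278.48 + 0.21·208.08 + 0.21·15.1233 = 208.391.
Var(X) = E[X²] − (E[X])² = 208.391 − 93.0743 = 115.317.
SD(X) = √115.317 = 10.7386.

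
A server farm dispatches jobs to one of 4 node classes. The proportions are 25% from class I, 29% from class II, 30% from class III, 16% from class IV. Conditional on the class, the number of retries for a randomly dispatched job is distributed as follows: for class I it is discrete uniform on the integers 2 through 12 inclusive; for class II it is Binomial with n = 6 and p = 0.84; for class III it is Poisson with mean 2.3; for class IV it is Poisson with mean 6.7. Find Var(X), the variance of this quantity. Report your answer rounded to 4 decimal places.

8.1450

Per component, I: μ=7, E[X²]=59; II: μ=5.04, E[X²]=26.208; III: μ=2.3, E[X²]=7.59; IV: μ=6.7, E[X²]=51.59.
E[X] = 0.25·7 + 0.29·5.04 + 0.3·2.3 + 0.16·6.7 = 4.9736.
E[X²] = 0.25·59 + 0.29·26.208 + 0.3·7.59 + 0.16·51.59 = 32.8817.
Var(X) = E[X²] − (E[X])² = 32.8817 − 24.7367 = 8.14502.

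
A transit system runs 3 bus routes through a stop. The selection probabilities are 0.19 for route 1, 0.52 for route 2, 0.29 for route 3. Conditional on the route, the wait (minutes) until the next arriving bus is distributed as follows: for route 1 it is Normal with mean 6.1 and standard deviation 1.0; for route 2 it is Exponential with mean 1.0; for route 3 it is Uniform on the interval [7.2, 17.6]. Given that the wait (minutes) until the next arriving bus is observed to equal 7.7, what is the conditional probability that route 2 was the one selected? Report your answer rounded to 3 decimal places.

0.005

Likelihoods f(7.7 | ·): 1: 0.110921; 2: 0.000452827; 3: 0.0961538.
Posterior ∝ prior × likelihood. Numerator for 2: 0.52·0.000452827 = 0.00023547.
Normalizing constant: 0.19·0.110921 + 0.52·0.000452827 + 0.29·0.0961538 = 0.049195.
P(2 | observation) = 0.00023547 / 0.049195 = 0.00478646.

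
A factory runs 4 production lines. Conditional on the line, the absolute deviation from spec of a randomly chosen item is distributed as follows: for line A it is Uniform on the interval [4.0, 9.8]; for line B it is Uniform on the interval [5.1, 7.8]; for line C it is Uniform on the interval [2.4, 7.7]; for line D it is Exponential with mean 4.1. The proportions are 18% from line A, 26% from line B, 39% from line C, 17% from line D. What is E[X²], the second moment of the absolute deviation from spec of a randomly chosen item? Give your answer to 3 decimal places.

For each component E[X²] = Var + (mean)², giving A: 50.4133; B: 42.21; C: 27.8433; D: 33.62.
Overall E[X²] = 0.18·50.4133 + 0.26·42.21 + 0.39·27.8433 + 0.17·33.62 = 36.6233.

36.623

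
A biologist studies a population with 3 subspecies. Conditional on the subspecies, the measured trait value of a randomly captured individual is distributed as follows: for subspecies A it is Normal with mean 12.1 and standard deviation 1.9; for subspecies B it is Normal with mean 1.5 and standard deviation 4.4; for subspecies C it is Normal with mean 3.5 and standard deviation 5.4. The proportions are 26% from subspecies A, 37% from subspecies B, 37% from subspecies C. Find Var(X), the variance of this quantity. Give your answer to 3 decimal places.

Per component, A: μ=12.1, E[X²]=150.02; B: μ=1.5, E[X²]=21.61; C: μ=3.5, E[X²]=41.41.
E[X] = 0.26·12.1 + 0.37·1.5 + 0.37·3.5 = 4.996.
E[X²] = 0.26·150.02 + 0.37·21.61 + 0.37·41.41 = 62.3226.
Var(X) = E[X²] − (E[X])² = 62.3226 − 24.96 = 37.3626.

37.363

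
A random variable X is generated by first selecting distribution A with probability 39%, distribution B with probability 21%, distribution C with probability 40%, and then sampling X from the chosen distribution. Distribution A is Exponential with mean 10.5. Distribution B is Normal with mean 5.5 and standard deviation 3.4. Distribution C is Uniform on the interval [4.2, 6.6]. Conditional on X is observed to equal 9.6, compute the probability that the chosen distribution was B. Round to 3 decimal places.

0.444

Likelihoods f(9.6 | ·): A: 0.0381717; B: 0.0567108; C: 0.
Posterior ∝ prior × likelihood. Numerator for B: 0.21·0.0567108 = 0.0119093.
Normalizing constant: 0.39·0.0381717 + 0.21·0.0567108 + 0.4·0 = 0.0267962.
P(B | observation) = 0.0119093 / 0.0267962 = 0.444438.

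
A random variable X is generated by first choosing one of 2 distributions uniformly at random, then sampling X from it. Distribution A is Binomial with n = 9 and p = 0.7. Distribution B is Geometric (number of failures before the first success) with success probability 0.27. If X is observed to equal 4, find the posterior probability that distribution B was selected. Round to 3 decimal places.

Likelihoods P(X=4 | ·): A: 0.0735138; B: 0.0766753.
Posterior ∝ prior × likelihood. Numerator for B: 0.5·0.0766753 = 0.0383376.
Normalizing constant: 0.5·0.0735138 + 0.5·0.0766753 = 0.0750945.
P(B | observation) = 0.0383376 / 0.0750945 = 0.510525.

0.511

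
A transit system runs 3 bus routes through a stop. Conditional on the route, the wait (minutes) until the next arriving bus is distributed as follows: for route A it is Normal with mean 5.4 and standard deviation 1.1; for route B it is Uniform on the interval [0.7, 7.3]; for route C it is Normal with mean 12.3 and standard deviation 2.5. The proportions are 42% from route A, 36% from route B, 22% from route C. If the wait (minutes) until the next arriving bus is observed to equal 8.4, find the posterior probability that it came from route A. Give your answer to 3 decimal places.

Likelihoods f(8.4 | ·): A: 0.00879777; B: 0; C: 0.0472629.
Posterior ∝ prior × likelihood. Numerator for A: 0.42·0.00879777 = 0.00369506.
Normalizing constant: 0.42·0.00879777 + 0.36·0 + 0.22·0.0472629 = 0.0140929.
P(A | observation) = 0.00369506 / 0.0140929 = 0.262193.

0.262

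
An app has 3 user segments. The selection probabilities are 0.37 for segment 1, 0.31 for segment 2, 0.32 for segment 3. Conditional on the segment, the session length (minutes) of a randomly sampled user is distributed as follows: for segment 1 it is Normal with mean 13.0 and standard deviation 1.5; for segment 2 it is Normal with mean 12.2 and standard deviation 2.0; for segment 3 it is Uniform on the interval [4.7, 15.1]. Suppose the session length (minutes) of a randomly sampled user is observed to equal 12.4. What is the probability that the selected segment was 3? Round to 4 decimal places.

Likelihoods f(12.4 | ·): 1: 0.245513; 2: 0.198476; 3: 0.0961538.
Posterior ∝ prior × likelihood. Numerator for 3: 0.32·0.0961538 = 0.0307692.
Normalizing constant: 0.37·0.245513 + 0.31·0.198476 + 0.32·0.0961538 = 0.183137.
P(3 | observation) = 0.0307692 / 0.183137 = 0.168012.

0.1680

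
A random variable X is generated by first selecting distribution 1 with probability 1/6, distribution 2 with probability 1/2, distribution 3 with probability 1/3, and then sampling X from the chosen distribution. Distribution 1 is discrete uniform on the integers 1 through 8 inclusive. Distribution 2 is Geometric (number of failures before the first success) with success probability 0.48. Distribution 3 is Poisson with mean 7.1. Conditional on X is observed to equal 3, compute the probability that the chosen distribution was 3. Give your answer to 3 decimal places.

Likelihoods P(X=3 | ·): 1: 0.125; 2: 0.0674918; 3: 0.049219.
Posterior ∝ prior × likelihood. Numerator for 3: 0.333333·0.049219 = 0.0164063.
Normalizing constant: 0.166667·0.125 + 0.5·0.0674918 + 0.333333·0.049219 = 0.0709856.
P(3 | observation) = 0.0164063 / 0.0709856 = 0.231122.

0.231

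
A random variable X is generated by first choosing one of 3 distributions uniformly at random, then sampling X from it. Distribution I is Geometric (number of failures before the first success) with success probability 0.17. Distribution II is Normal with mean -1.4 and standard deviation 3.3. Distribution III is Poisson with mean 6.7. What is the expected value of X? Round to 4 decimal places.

Component means — I: 4.88235; II: -1.4; III: 6.7.
E[X] = 0.333333·4.88235 + 0.333333·-1.4 + 0.333333·6.7 = 3.39412.

3.3941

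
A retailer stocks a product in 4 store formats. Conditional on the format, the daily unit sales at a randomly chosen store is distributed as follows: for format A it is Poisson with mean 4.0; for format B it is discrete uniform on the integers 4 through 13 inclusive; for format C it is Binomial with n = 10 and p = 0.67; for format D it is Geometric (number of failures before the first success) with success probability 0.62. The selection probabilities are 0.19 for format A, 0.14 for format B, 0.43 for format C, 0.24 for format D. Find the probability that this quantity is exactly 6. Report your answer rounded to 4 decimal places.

0.1311

Conditional on each format, P(X = 6): A: 0.104196; B: 0.1; C: 0.225281; D: 0.00186678.
By total probability, P(X = 6) = 0.19·0.104196 + 0.14·0.1 + 0.43·0.225281 + 0.24·0.00186678 = 0.131116.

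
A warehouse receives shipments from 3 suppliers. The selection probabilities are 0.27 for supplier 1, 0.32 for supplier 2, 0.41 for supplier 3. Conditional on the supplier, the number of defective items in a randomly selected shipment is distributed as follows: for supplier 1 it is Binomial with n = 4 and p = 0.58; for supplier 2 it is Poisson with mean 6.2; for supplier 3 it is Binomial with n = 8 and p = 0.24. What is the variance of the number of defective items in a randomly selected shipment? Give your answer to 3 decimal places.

Per component, 1: μ=2.32, E[X²]=6.3568; 2: μ=6.2, E[X²]=44.64; 3: μ=1.92, E[X²]=5.1456.
E[X] = 0.27·2.32 + 0.32·6.2 + 0.41·1.92 = 3.3976.
E[X²] = 0.27·6.3568 + 0.32·44.64 + 0.41·5.1456 = 18.1108.
Var(X) = E[X²] − (E[X])² = 18.1108 − 11.5437 = 6.56715.

6.567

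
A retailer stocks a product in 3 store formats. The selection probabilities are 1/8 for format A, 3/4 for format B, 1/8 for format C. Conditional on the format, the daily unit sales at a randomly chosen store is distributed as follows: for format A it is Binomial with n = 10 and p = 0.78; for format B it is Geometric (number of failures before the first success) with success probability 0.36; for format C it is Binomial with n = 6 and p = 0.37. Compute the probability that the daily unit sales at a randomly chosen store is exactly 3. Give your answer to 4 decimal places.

Conditional on each format, P(X = 3): A: 0.00142044; B: 0.0943718; C: 0.253313.
By total probability, P(X = 3) = 0.125·0.00142044 + 0.75·0.0943718 + 0.125·0.253313 = 0.102621.

0.1026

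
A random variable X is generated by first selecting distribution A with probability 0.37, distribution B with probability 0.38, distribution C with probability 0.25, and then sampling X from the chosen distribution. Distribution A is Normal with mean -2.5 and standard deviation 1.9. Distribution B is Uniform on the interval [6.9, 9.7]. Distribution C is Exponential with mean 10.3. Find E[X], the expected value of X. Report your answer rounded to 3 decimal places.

Component means — A: -2.5; B: 8.3; C: 10.3.
E[X] = 0.37·-2.5 + 0.38·8.3 + 0.25·10.3 = 4.804.

4.804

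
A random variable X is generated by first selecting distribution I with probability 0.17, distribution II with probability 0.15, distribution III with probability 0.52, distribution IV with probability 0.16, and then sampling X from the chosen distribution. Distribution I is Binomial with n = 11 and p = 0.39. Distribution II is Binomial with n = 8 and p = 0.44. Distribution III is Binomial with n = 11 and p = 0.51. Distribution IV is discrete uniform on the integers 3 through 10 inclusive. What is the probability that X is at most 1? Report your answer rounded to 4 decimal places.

Conditional on each component, P(X ≤ 1): I: 0.0349538; II: 0.0704655; III: 0.00486733; IV: 0.
By total probability, P(X ≤ 1) = 0.17·0.0349538 + 0.15·0.0704655 + 0.52·0.00486733 + 0.16·0 = 0.019043.

0.0190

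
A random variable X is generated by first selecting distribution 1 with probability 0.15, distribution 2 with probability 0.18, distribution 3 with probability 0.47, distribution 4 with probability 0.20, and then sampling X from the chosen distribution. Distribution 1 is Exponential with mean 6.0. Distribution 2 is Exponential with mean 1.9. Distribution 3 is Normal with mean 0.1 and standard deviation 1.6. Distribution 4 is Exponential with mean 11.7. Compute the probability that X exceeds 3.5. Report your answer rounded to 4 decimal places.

0.2684

Conditional on each component, P(X > 3.5): 1: 0.558035; 2: 0.158483; 3: 0.0167933; 4: 0.741452.
By total probability, P(X > 3.5) = 0.15·0.558035 + 0.18·0.158483 + 0.47·0.0167933 + 0.2·0.741452 = 0.268415.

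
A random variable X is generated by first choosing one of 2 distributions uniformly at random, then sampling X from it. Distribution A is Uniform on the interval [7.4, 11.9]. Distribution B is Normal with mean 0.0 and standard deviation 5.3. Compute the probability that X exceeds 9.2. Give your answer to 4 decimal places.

0.3206

Conditional on each component, P(X > 9.2): A: 0.6; B: 0.0412953.
By total probability, P(X > 9.2) = 0.5·0.6 + 0.5·0.0412953 = 0.320648.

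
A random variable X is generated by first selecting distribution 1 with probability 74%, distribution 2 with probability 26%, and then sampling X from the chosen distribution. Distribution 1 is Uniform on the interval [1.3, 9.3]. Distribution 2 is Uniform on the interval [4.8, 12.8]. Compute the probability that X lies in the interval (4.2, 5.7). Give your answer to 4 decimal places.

0.1680

Conditional on each component, P(4.2 < X < 5.7): 1: 0.1875; 2: 0.1125.
By total probability, P(4.2 < X < 5.7) = 0.74·0.1875 + 0.26·0.1125 = 0.168.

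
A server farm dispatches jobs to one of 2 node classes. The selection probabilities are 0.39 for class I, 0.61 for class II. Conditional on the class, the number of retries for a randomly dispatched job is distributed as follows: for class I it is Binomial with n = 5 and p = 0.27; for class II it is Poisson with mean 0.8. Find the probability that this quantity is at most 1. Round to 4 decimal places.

Conditional on each class, P(X ≤ 1): I: 0.590683; II: 0.808792.
By total probability, P(X ≤ 1) = 0.39·0.590683 + 0.61·0.808792 = 0.72373.

0.7237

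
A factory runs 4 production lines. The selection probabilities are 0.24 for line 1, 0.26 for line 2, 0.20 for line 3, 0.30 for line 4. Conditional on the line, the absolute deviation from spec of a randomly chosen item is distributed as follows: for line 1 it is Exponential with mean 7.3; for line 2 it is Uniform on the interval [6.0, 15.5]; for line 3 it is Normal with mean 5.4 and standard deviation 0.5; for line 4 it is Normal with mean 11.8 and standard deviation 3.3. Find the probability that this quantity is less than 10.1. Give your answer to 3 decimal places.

Conditional on each line, P(X < 10.1): 1: 0.749316; 2: 0.431579; 3: 1; 4: 0.303224.
By total probability, P(X < 10.1) = 0.24·0.749316 + 0.26·0.431579 + 0.2·1 + 0.3·0.303224 = 0.583013.

0.583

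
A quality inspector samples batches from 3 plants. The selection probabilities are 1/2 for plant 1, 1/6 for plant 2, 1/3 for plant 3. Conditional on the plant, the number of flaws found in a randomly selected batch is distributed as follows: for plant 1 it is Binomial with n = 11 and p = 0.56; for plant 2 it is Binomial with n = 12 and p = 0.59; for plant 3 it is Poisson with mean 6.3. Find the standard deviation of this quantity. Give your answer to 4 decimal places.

Per component, 1: μ=6.16, E[X²]=40.656; 2: μ=7.08, E[X²]=53.0292; 3: μ=6.3, E[X²]=45.99.
E[X] = 0.5·6.16 + 0.166667·7.08 + 0.333333·6.3 = 6.36.
E[X²] = 0.5·40.656 + 0.166667·53.0292 + 0.333333·45.99 = 44.4962.
Var(X) = E[X²] − (E[X])² = 44.4962 − 40.4496 = 4.0466.
SD(X) = √4.0466 = 2.01162.

2.0116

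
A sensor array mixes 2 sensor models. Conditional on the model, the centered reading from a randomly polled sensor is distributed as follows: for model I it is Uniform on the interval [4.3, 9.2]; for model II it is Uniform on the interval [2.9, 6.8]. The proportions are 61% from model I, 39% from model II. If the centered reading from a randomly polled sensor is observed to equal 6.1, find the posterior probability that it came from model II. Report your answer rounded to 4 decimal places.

Likelihoods f(6.1 | ·): I: 0.204082; II: 0.25641.
Posterior ∝ prior × likelihood. Numerator for II: 0.39·0.25641 = 0.1.
Normalizing constant: 0.61·0.204082 + 0.39·0.25641 = 0.22449.
P(II | observation) = 0.1 / 0.22449 = 0.445455.

0.4455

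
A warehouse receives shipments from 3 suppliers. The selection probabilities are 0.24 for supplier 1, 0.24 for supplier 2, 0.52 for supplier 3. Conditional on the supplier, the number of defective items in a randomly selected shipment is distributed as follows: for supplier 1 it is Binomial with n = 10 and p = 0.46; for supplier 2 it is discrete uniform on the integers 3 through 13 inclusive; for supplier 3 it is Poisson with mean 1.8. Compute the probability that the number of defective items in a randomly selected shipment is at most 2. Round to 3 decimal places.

Conditional on each supplier, P(X ≤ 2): 1: 0.0889141; 2: 0; 3: 0.730621.
By total probability, P(X ≤ 2) = 0.24·0.0889141 + 0.24·0 + 0.52·0.730621 = 0.401262.

0.401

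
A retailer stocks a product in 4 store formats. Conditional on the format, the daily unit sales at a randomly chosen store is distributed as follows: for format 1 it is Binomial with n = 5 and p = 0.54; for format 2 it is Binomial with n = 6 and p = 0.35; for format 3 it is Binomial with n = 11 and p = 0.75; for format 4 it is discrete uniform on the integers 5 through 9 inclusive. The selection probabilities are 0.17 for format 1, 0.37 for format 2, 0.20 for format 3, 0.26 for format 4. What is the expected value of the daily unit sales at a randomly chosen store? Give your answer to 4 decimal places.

4.7060

Component means — 1: 2.7; 2: 2.1; 3: 8.25; 4: 7.
E[X] = 0.17·2.7 + 0.37·2.1 + 0.2·8.25 + 0.26·7 = 4.706.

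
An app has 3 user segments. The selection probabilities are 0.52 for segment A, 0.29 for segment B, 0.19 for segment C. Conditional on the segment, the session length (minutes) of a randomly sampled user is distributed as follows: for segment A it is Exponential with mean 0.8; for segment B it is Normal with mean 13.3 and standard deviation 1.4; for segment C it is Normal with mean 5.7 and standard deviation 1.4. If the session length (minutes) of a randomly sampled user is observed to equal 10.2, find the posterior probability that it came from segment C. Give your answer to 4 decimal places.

Likelihoods f(10.2 | ·): A: 3.6279e-06; B: 0.0245525; C: 0.00162666.
Posterior ∝ prior × likelihood. Numerator for C: 0.19·0.00162666 = 0.000309065.
Normalizing constant: 0.52·3.6279e-06 + 0.29·0.0245525 + 0.19·0.00162666 = 0.00743118.
P(C | observation) = 0.000309065 / 0.00743118 = 0.0415903.

0.0416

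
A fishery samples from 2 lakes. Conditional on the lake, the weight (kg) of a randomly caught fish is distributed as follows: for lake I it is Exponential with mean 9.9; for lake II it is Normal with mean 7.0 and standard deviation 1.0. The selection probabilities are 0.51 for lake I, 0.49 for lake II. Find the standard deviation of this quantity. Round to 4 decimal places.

7.2510

Per component, I: μ=9.9, E[X²]=196.02; II: μ=7, E[X²]=50.
E[X] = 0.51·9.9 + 0.49·7 = 8.479.
E[X²] = 0.51·196.02 + 0.49·50 = 124.47.
Var(X) = E[X²] − (E[X])² = 124.47 − 71.8934 = 52.5768.
SD(X) = √52.5768 = 7.25098.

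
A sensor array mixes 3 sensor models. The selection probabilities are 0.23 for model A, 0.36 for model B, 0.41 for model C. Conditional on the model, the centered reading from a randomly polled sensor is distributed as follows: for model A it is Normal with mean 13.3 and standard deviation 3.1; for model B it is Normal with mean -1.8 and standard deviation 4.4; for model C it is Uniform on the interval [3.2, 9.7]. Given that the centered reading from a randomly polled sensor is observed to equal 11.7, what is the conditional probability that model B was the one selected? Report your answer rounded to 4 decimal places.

0.0113

Likelihoods f(11.7 | ·): A: 0.112643; B: 0.000819011; C: 0.
Posterior ∝ prior × likelihood. Numerator for B: 0.36·0.000819011 = 0.000294844.
Normalizing constant: 0.23·0.112643 + 0.36·0.000819011 + 0.41·0 = 0.0262026.
P(B | observation) = 0.000294844 / 0.0262026 = 0.0112525.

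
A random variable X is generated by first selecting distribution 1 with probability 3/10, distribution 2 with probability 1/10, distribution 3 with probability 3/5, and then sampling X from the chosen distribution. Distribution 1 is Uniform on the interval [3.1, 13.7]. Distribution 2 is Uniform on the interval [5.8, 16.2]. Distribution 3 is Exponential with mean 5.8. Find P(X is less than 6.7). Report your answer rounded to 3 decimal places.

0.522

Conditional on each component, P(X < 6.7): 1: 0.339623; 2: 0.0865385; 3: 0.684997.
By total probability, P(X < 6.7) = 0.3·0.339623 + 0.1·0.0865385 + 0.6·0.684997 = 0.521539.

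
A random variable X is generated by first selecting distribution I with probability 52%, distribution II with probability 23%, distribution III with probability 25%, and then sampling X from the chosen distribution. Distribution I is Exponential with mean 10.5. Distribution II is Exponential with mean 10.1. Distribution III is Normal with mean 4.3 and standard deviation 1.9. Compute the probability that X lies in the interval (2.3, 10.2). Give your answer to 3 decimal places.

Conditional on each component, P(2.3 < X < 10.2): I: 0.424742; II: 0.43209; III: 0.852795.
By total probability, P(2.3 < X < 10.2) = 0.52·0.424742 + 0.23·0.43209 + 0.25·0.852795 = 0.533445.

0.533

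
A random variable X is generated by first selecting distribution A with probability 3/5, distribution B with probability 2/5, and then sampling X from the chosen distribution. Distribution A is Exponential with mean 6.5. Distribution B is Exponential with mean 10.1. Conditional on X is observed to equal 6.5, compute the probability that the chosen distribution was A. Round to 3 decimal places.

0.620

Likelihoods f(6.5 | ·): A: 0.0565968; B: 0.0520214.
Posterior ∝ prior × likelihood. Numerator for A: 0.6·0.0565968 = 0.0339581.
Normalizing constant: 0.6·0.0565968 + 0.4·0.0520214 = 0.0547667.
P(A | observation) = 0.0339581 / 0.0547667 = 0.620051.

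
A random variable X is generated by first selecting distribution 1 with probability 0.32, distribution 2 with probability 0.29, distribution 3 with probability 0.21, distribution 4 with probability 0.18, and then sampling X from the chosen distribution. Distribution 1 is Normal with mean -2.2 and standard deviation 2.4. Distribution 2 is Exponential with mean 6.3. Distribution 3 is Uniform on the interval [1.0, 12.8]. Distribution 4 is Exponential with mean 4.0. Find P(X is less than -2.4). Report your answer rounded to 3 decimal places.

0.149

Conditional on each component, P(X < -2.4): 1: 0.466793; 2: 0; 3: 0; 4: 0.
By total probability, P(X < -2.4) = 0.32·0.466793 + 0.29·0 + 0.21·0 + 0.18·0 = 0.149374.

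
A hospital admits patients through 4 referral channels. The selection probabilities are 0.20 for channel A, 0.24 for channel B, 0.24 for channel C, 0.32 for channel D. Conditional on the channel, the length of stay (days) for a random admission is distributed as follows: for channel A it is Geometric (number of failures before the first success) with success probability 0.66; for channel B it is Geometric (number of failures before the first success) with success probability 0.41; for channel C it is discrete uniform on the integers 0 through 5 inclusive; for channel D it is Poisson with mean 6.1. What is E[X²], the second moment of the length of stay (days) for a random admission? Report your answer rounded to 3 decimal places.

For each component E[X²] = Var + (mean)², giving A: 1.04591; B: 5.58061; C: 9.16667; D: 43.31.
Overall E[X²] = 0.2·1.04591 + 0.24·5.58061 + 0.24·9.16667 + 0.32·43.31 = 17.6077.

17.608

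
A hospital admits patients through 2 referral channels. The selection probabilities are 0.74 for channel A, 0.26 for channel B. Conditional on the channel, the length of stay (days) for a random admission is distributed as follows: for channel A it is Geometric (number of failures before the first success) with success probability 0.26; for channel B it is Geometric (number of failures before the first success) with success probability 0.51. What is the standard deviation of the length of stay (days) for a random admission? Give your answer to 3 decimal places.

3.045

Per component, A: μ=2.84615, E[X²]=19.0473; B: μ=0.960784, E[X²]=2.807.
E[X] = 0.74·2.84615 + 0.26·0.960784 = 2.35596.
E[X²] = 0.74·19.0473 + 0.26·2.807 = 14.8248.
Var(X) = E[X²] − (E[X])² = 14.8248 − 5.55054 = 9.27431.
SD(X) = √9.27431 = 3.04538.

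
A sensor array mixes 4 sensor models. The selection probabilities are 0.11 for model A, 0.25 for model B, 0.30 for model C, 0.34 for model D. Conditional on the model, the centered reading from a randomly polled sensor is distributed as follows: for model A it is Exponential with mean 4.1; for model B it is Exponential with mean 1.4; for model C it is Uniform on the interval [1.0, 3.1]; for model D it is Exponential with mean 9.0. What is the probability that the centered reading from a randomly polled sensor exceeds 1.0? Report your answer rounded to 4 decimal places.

Conditional on each model, P(X > 1.0): A: 0.783564; B: 0.489542; C: 1; D: 0.894839.
By total probability, P(X > 1.0) = 0.11·0.783564 + 0.25·0.489542 + 0.3·1 + 0.34·0.894839 = 0.812823.

0.8128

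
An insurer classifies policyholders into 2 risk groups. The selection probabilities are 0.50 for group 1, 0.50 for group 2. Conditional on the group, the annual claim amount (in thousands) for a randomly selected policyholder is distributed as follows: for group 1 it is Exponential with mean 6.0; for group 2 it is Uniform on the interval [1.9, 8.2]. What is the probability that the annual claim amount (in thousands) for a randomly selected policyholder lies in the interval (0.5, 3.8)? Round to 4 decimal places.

0.3454

Conditional on each group, P(0.5 < X < 3.8): 1: 0.389225; 2: 0.301587.
By total probability, P(0.5 < X < 3.8) = 0.5·0.389225 + 0.5·0.301587 = 0.345406.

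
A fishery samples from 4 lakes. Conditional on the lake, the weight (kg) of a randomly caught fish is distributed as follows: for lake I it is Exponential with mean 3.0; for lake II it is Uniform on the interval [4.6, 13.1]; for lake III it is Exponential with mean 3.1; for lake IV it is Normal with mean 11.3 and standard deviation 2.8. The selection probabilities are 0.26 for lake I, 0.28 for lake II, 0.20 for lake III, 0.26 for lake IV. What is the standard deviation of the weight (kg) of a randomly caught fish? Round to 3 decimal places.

Per component, I: μ=3, E[X²]=18; II: μ=8.85, E[X²]=84.3433; III: μ=3.1, E[X²]=19.22; IV: μ=11.3, E[X²]=135.53.
E[X] = 0.26·3 + 0.28·8.85 + 0.2·3.1 + 0.26·11.3 = 6.816.
E[X²] = 0.26·18 + 0.28·84.3433 + 0.2·19.22 + 0.26·135.53 = 67.3779.
Var(X) = E[X²] − (E[X])² = 67.3779 − 46.4579 = 20.9201.
SD(X) = √20.9201 = 4.57385.

4.574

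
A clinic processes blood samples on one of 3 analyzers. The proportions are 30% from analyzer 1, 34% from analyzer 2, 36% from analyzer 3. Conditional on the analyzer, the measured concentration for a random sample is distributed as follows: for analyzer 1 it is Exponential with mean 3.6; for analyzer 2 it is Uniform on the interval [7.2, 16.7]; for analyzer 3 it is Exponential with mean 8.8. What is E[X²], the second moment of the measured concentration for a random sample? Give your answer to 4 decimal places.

114.6427

For each component E[X²] = Var + (mean)², giving 1: 25.92; 2: 150.323; 3: 154.88.
Overall E[X²] = 0.3·25.92 + 0.34·150.323 + 0.36·154.88 = 114.643.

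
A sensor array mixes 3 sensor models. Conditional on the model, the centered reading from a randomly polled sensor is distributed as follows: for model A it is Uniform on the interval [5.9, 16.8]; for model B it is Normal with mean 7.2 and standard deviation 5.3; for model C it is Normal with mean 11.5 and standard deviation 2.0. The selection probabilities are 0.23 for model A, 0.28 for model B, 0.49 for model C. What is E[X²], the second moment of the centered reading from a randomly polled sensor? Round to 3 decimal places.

For each component E[X²] = Var + (mean)², giving A: 138.723; B: 79.93; C: 136.25.
Overall E[X²] = 0.23·138.723 + 0.28·79.93 + 0.49·136.25 = 121.049.

121.049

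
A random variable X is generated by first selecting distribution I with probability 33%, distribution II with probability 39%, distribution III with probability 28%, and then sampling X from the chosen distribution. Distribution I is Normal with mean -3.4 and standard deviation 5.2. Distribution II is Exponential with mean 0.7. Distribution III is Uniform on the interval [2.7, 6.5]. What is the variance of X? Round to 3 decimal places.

Per component, I: μ=-3.4, E[X²]=38.6; II: μ=0.7, E[X²]=0.98; III: μ=4.6, E[X²]=22.3633.
E[X] = 0.33·-3.4 + 0.39·0.7 + 0.28·4.6 = 0.439.
E[X²] = 0.33·38.6 + 0.39·0.98 + 0.28·22.3633 = 19.3819.
Var(X) = E[X²] − (E[X])² = 19.3819 − 0.192721 = 19.1892.

19.189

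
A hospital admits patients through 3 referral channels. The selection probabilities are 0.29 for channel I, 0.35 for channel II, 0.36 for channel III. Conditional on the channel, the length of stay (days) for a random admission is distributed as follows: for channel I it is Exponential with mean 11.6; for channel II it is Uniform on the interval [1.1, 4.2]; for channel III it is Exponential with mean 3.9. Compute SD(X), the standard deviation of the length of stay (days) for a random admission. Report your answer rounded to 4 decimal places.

Per component, I: μ=11.6, E[X²]=269.12; II: μ=2.65, E[X²]=7.82333; III: μ=3.9, E[X²]=30.42.
E[X] = 0.29·11.6 + 0.35·2.65 + 0.36·3.9 = 5.6955.
E[X²] = 0.29·269.12 + 0.35·7.82333 + 0.36·30.42 = 91.7342.
Var(X) = E[X²] − (E[X])² = 91.7342 − 32.4387 = 59.2954.
SD(X) = √59.2954 = 7.70035.

7.7004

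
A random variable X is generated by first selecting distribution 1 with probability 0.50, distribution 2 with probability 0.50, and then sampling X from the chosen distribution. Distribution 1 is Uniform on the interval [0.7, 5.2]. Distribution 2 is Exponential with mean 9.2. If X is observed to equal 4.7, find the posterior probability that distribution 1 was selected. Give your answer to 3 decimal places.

0.773

Likelihoods f(4.7 | ·): 1: 0.222222; 2: 0.0652145.
Posterior ∝ prior × likelihood. Numerator for 1: 0.5·0.222222 = 0.111111.
Normalizing constant: 0.5·0.222222 + 0.5·0.0652145 = 0.143718.
P(1 | observation) = 0.111111 / 0.143718 = 0.773117.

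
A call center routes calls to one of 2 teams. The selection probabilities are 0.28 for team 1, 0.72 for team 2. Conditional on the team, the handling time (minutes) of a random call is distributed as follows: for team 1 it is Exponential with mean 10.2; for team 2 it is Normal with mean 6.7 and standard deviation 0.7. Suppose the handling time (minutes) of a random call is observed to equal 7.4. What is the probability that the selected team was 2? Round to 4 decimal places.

0.9493

Likelihoods f(7.4 | ·): 1: 0.0474595; 2: 0.345672.
Posterior ∝ prior × likelihood. Numerator for 2: 0.72·0.345672 = 0.248884.
Normalizing constant: 0.28·0.0474595 + 0.72·0.345672 = 0.262173.
P(2 | observation) = 0.248884 / 0.262173 = 0.949313.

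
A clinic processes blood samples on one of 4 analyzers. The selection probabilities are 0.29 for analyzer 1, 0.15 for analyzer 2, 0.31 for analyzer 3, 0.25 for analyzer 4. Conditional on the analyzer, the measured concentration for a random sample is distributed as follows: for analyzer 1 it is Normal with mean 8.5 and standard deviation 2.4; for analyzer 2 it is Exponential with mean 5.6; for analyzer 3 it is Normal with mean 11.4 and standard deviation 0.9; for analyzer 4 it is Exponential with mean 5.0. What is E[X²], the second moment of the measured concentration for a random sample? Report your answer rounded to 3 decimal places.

For each component E[X²] = Var + (mean)², giving 1: 78.01; 2: 62.72; 3: 130.77; 4: 50.
Overall E[X²] = 0.29·78.01 + 0.15·62.72 + 0.31·130.77 + 0.25·50 = 85.0696.

85.070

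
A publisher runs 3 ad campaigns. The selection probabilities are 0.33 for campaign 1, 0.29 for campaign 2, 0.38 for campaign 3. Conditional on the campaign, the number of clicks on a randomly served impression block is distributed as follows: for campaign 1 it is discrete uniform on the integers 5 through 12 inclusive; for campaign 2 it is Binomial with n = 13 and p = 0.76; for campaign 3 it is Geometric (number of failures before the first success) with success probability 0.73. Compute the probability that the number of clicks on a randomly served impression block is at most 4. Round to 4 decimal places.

0.3797

Conditional on each campaign, P(X ≤ 4): 1: 0; 2: 0.000717002; 3: 0.998565.
By total probability, P(X ≤ 4) = 0.33·0 + 0.29·0.000717002 + 0.38·0.998565 = 0.379663.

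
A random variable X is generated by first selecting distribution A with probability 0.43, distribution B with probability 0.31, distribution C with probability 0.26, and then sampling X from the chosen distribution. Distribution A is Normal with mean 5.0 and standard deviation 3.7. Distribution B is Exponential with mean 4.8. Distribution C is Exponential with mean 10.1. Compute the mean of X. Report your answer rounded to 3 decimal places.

6.264

Component means — A: 5; B: 4.8; C: 10.1.
E[X] = 0.43·5 + 0.31·4.8 + 0.26·10.1 = 6.264.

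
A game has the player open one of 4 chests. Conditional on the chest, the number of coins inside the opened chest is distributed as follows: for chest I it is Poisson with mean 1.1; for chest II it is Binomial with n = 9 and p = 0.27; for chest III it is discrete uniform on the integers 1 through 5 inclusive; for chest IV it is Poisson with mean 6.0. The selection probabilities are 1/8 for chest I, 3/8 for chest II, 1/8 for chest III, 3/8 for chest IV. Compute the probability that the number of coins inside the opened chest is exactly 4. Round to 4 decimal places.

0.1298

Conditional on each chest, P(X = 4): I: 0.0203065; II: 0.138816; III: 0.2; IV: 0.133853.
By total probability, P(X = 4) = 0.125·0.0203065 + 0.375·0.138816 + 0.125·0.2 + 0.375·0.133853 = 0.129789.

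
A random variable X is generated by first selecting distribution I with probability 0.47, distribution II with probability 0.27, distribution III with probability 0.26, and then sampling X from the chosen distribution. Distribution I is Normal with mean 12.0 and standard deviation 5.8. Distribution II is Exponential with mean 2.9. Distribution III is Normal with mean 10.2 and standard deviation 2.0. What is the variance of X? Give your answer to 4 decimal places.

33.7670

Per component, I: μ=12, E[X²]=177.64; II: μ=2.9, E[X²]=16.82; III: μ=10.2, E[X²]=108.04.
E[X] = 0.47·12 + 0.27·2.9 + 0.26·10.2 = 9.075.
E[X²] = 0.47·177.64 + 0.27·16.82 + 0.26·108.04 = 116.123.
Var(X) = E[X²] − (E[X])² = 116.123 − 82.3556 = 33.767.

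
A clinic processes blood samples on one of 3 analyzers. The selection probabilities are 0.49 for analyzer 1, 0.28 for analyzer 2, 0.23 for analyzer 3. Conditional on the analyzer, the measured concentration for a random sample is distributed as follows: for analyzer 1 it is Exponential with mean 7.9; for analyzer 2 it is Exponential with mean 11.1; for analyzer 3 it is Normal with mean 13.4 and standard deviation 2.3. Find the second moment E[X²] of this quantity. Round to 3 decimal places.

For each component E[X²] = Var + (mean)², giving 1: 124.82; 2: 246.42; 3: 184.85.
Overall E[X²] = 0.49·124.82 + 0.28·246.42 + 0.23·184.85 = 172.675.

172.675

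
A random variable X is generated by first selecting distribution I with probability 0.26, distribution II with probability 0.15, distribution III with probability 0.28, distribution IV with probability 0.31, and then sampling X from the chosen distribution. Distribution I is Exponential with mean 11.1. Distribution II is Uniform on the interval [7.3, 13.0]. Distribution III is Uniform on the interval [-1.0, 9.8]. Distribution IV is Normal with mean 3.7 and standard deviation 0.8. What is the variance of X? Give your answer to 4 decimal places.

Per component, I: μ=11.1, E[X²]=246.42; II: μ=10.15, E[X²]=105.73; III: μ=4.4, E[X²]=29.08; IV: μ=3.7, E[X²]=14.33.
E[X] = 0.26·11.1 + 0.15·10.15 + 0.28·4.4 + 0.31·3.7 = 6.7875.
E[X²] = 0.26·246.42 + 0.15·105.73 + 0.28·29.08 + 0.31·14.33 = 92.5134.
Var(X) = E[X²] − (E[X])² = 92.5134 − 46.0702 = 46.4432.

46.4432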